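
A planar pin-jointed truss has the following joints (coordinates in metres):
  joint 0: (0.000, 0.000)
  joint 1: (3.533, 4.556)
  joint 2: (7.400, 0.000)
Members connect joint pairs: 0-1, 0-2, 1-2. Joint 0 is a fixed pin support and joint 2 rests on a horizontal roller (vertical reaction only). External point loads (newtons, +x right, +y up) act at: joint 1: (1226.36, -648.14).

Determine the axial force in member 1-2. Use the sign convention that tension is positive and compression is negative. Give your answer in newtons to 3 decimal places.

N=3 nodes, M=3 members, R=3 reactions → 2N=6, M+R=6
member 0 (0-1): L=5.7653, (cx,cy)=(0.6128,0.7902)
member 1 (0-2): L=7.4000, (cx,cy)=(1.0000,0.0000)
member 2 (1-2): L=5.9759, (cx,cy)=(0.6471,-0.7624)
solve A·x = −loads:
  F[0-1] = +526.8574 N (tension)
  F[0-2] = +903.5022 N (tension)
  F[1-2] = -1396.2236 N (compression)
  Rx@0 = -1226.3600 N
  Ry@0 = -416.3431 N
  Ry@2 = +1064.4831 N

-1396.224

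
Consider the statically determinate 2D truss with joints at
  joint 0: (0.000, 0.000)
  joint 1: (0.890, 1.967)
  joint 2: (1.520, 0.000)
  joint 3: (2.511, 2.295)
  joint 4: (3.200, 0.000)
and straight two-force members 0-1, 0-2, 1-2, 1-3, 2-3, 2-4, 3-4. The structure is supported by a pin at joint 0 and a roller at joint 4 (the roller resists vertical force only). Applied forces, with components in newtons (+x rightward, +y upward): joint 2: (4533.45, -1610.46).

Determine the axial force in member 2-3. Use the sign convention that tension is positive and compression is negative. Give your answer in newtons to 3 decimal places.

N=5 nodes, M=7 members, R=3 reactions → 2N=10, M+R=10
member 0 (0-1): L=2.1590, (cx,cy)=(0.4122,0.9111)
member 1 (0-2): L=1.5200, (cx,cy)=(1.0000,0.0000)
member 2 (1-2): L=2.0654, (cx,cy)=(0.3050,-0.9523)
member 3 (1-3): L=1.6539, (cx,cy)=(0.9801,0.1983)
member 4 (2-3): L=2.4998, (cx,cy)=(0.3964,0.9181)
member 5 (2-4): L=1.6800, (cx,cy)=(1.0000,0.0000)
member 6 (3-4): L=2.3962, (cx,cy)=(0.2875,-0.9578)
solve A·x = −loads:
  F[0-1] = -928.0113 N (compression)
  F[0-2] = +4916.0059 N (tension)
  F[1-2] = +757.4304 N (tension)
  F[1-3] = -626.0237 N (compression)
  F[2-3] = +968.4761 N (tension)
  F[2-4] = +229.6572 N (tension)
  F[3-4] = -798.6985 N (compression)
  Rx@0 = -4533.4500 N
  Ry@0 = +845.4915 N
  Ry@4 = +764.9685 N

968.476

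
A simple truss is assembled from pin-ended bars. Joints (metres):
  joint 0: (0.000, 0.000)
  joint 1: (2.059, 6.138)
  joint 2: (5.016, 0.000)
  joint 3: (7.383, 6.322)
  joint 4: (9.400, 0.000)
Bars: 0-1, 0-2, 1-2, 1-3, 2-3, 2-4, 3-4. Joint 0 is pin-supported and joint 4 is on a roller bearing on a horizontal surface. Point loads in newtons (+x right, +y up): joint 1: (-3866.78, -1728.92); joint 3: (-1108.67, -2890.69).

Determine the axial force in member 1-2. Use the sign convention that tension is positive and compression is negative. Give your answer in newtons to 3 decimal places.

3914.161

N=5 nodes, M=7 members, R=3 reactions → 2N=10, M+R=10
member 0 (0-1): L=6.4741, (cx,cy)=(0.3180,0.9481)
member 1 (0-2): L=5.0160, (cx,cy)=(1.0000,0.0000)
member 2 (1-2): L=6.8131, (cx,cy)=(0.4340,-0.9009)
member 3 (1-3): L=5.3272, (cx,cy)=(0.9994,0.0345)
member 4 (2-3): L=6.7506, (cx,cy)=(0.3506,0.9365)
member 5 (2-4): L=4.3840, (cx,cy)=(1.0000,0.0000)
member 6 (3-4): L=6.6360, (cx,cy)=(0.3039,-0.9527)
solve A·x = −loads:
  F[0-1] = -5528.0676 N (compression)
  F[0-2] = -3217.3344 N (compression)
  F[1-2] = +3914.1606 N (tension)
  F[1-3] = +410.1079 N (tension)
  F[2-3] = -3765.3464 N (compression)
  F[2-4] = -198.2658 N (compression)
  F[3-4] = +652.2973 N (tension)
  Rx@0 = +4975.4500 N
  Ry@0 = +5241.0458 N
  Ry@4 = -621.4358 N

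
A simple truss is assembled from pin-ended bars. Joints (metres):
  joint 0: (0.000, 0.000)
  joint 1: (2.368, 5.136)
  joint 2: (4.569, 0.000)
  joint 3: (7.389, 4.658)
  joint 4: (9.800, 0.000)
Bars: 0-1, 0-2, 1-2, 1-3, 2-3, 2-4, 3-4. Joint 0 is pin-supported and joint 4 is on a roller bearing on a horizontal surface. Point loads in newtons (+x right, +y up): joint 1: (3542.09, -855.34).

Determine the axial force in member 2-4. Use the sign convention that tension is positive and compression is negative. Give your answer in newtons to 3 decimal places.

N=5 nodes, M=7 members, R=3 reactions → 2N=10, M+R=10
member 0 (0-1): L=5.6556, (cx,cy)=(0.4187,0.9081)
member 1 (0-2): L=4.5690, (cx,cy)=(1.0000,0.0000)
member 2 (1-2): L=5.5877, (cx,cy)=(0.3939,-0.9192)
member 3 (1-3): L=5.0437, (cx,cy)=(0.9955,-0.0948)
member 4 (2-3): L=5.4451, (cx,cy)=(0.5179,0.8554)
member 5 (2-4): L=5.2310, (cx,cy)=(1.0000,0.0000)
member 6 (3-4): L=5.2450, (cx,cy)=(0.4597,-0.8881)
solve A·x = −loads:
  F[0-1] = +1329.8637 N (tension)
  F[0-2] = +2985.2769 N (tension)
  F[1-2] = -2017.5956 N (compression)
  F[1-3] = -2200.4549 N (compression)
  F[2-3] = +2167.8575 N (tension)
  F[2-4] = +1067.8289 N (tension)
  F[3-4] = -2322.9980 N (compression)
  Rx@0 = -3542.0900 N
  Ry@0 = -1207.6824 N
  Ry@4 = +2063.0224 N

1067.829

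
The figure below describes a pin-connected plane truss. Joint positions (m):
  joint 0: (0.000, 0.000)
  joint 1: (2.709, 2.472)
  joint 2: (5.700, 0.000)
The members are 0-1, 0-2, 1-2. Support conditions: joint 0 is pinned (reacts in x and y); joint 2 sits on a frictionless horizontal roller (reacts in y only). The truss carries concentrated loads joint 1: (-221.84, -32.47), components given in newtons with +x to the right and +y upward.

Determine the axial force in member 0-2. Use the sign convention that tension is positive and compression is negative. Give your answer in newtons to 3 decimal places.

N=3 nodes, M=3 members, R=3 reactions → 2N=6, M+R=6
member 0 (0-1): L=3.6674, (cx,cy)=(0.7387,0.6741)
member 1 (0-2): L=5.7000, (cx,cy)=(1.0000,0.0000)
member 2 (1-2): L=3.8803, (cx,cy)=(0.7708,-0.6371)
solve A·x = −loads:
  F[0-1] = -168.0079 N (compression)
  F[0-2] = -97.7359 N (compression)
  F[1-2] = +126.7958 N (tension)
  Rx@0 = +221.8400 N
  Ry@0 = +113.2467 N
  Ry@2 = -80.7767 N

-97.736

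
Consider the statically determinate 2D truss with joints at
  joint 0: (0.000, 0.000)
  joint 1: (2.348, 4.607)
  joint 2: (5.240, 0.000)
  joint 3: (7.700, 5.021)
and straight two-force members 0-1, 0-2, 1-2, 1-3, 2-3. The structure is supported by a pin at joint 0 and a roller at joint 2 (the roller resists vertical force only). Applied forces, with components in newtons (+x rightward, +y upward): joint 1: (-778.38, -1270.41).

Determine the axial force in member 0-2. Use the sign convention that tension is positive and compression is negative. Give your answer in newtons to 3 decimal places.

-72.247

N=4 nodes, M=5 members, R=3 reactions → 2N=8, M+R=8
member 0 (0-1): L=5.1708, (cx,cy)=(0.4541,0.8910)
member 1 (0-2): L=5.2400, (cx,cy)=(1.0000,0.0000)
member 2 (1-2): L=5.4395, (cx,cy)=(0.5317,-0.8470)
member 3 (1-3): L=5.3680, (cx,cy)=(0.9970,0.0771)
member 4 (2-3): L=5.5912, (cx,cy)=(0.4400,0.8980)
solve A·x = −loads:
  F[0-1] = -1555.0677 N (compression)
  F[0-2] = -72.2469 N (compression)
  F[1-2] = +135.8876 N (tension)
  F[1-3] = -0.0000 N (compression)
  F[2-3] = +0.0000 N (tension)
  Rx@0 = +778.3800 N
  Ry@0 = +1385.5005 N
  Ry@2 = -115.0905 N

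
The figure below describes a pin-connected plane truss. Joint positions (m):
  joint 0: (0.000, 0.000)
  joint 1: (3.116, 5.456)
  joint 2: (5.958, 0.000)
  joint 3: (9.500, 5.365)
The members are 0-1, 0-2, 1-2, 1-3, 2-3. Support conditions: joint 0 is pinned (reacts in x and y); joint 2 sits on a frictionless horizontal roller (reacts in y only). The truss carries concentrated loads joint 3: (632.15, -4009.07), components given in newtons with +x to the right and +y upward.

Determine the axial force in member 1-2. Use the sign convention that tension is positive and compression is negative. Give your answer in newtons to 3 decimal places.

-3381.367

N=4 nodes, M=5 members, R=3 reactions → 2N=8, M+R=8
member 0 (0-1): L=6.2831, (cx,cy)=(0.4959,0.8684)
member 1 (0-2): L=5.9580, (cx,cy)=(1.0000,0.0000)
member 2 (1-2): L=6.1518, (cx,cy)=(0.4620,-0.8869)
member 3 (1-3): L=6.3846, (cx,cy)=(0.9999,-0.0143)
member 4 (2-3): L=6.4288, (cx,cy)=(0.5510,0.8345)
solve A·x = −loads:
  F[0-1] = +3400.2040 N (tension)
  F[0-2] = -1054.1242 N (compression)
  F[1-2] = -3381.3672 N (compression)
  F[1-3] = +3248.7182 N (tension)
  F[2-3] = -4748.4964 N (compression)
  Rx@0 = -632.1500 N
  Ry@0 = -2952.6033 N
  Ry@2 = +6961.6733 N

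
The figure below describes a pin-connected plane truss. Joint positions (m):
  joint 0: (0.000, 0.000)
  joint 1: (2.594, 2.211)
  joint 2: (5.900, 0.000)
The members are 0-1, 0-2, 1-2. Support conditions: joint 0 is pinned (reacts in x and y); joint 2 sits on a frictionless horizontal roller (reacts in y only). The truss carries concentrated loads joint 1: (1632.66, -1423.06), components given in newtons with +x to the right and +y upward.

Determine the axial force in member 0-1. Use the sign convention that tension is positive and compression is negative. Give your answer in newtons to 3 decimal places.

N=3 nodes, M=3 members, R=3 reactions → 2N=6, M+R=6
member 0 (0-1): L=3.4084, (cx,cy)=(0.7611,0.6487)
member 1 (0-2): L=5.9000, (cx,cy)=(1.0000,0.0000)
member 2 (1-2): L=3.9772, (cx,cy)=(0.8312,-0.5559)
solve A·x = −loads:
  F[0-1] = -286.0603 N (compression)
  F[0-2] = +1850.3678 N (tension)
  F[1-2] = -2226.0410 N (compression)
  Rx@0 = -1632.6600 N
  Ry@0 = +185.5636 N
  Ry@2 = +1237.4964 N

-286.060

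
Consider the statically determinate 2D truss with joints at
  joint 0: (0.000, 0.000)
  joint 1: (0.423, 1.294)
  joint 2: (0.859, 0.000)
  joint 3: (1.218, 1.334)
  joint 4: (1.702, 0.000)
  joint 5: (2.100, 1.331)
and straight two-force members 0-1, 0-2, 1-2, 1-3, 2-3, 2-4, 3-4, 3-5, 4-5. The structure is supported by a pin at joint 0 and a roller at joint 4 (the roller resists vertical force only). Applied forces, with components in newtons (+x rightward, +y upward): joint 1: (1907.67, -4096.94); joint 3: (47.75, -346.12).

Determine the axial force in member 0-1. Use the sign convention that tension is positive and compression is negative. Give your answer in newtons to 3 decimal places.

N=6 nodes, M=9 members, R=3 reactions → 2N=12, M+R=12
member 0 (0-1): L=1.3614, (cx,cy)=(0.3107,0.9505)
member 1 (0-2): L=0.8590, (cx,cy)=(1.0000,0.0000)
member 2 (1-2): L=1.3655, (cx,cy)=(0.3193,-0.9477)
member 3 (1-3): L=0.7960, (cx,cy)=(0.9987,0.0503)
member 4 (2-3): L=1.3815, (cx,cy)=(0.2599,0.9656)
member 5 (2-4): L=0.8430, (cx,cy)=(1.0000,0.0000)
member 6 (3-4): L=1.4191, (cx,cy)=(0.3411,-0.9400)
member 7 (3-5): L=0.8820, (cx,cy)=(1.0000,-0.0034)
member 8 (4-5): L=1.3892, (cx,cy)=(0.2865,0.9581)
solve A·x = −loads:
  F[0-1] = -1777.3278 N (compression)
  F[0-2] = +2507.6594 N (tension)
  F[1-2] = -2626.6512 N (compression)
  F[1-3] = -1623.2654 N (compression)
  F[2-3] = +2577.7147 N (tension)
  F[2-4] = +999.0948 N (tension)
  F[3-4] = -2929.3469 N (compression)
  F[3-5] = +0.0000 N (tension)
  F[4-5] = -0.0000 N (compression)
  Rx@0 = -1955.4200 N
  Ry@0 = +1689.3566 N
  Ry@4 = +2753.7034 N

-1777.328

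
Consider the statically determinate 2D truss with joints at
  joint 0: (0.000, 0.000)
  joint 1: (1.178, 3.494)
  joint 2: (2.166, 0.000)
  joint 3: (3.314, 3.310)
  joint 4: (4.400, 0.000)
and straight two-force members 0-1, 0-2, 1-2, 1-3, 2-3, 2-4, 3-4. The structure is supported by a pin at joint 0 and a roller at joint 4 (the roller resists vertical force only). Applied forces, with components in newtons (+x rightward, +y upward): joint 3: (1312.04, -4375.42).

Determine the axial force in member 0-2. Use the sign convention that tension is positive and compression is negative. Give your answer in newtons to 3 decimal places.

1343.368

N=5 nodes, M=7 members, R=3 reactions → 2N=10, M+R=10
member 0 (0-1): L=3.6872, (cx,cy)=(0.3195,0.9476)
member 1 (0-2): L=2.1660, (cx,cy)=(1.0000,0.0000)
member 2 (1-2): L=3.6310, (cx,cy)=(0.2721,-0.9623)
member 3 (1-3): L=2.1439, (cx,cy)=(0.9963,-0.0858)
member 4 (2-3): L=3.5034, (cx,cy)=(0.3277,0.9448)
member 5 (2-4): L=2.2340, (cx,cy)=(1.0000,0.0000)
member 6 (3-4): L=3.4836, (cx,cy)=(0.3117,-0.9502)
solve A·x = −loads:
  F[0-1] = -98.0604 N (compression)
  F[0-2] = +1343.3684 N (tension)
  F[1-2] = +101.8503 N (tension)
  F[1-3] = -59.2606 N (compression)
  F[2-3] = -103.7346 N (compression)
  F[2-4] = +1405.0736 N (tension)
  F[3-4] = -4507.1085 N (compression)
  Rx@0 = -1312.0400 N
  Ry@0 = +92.9213 N
  Ry@4 = +4282.4987 N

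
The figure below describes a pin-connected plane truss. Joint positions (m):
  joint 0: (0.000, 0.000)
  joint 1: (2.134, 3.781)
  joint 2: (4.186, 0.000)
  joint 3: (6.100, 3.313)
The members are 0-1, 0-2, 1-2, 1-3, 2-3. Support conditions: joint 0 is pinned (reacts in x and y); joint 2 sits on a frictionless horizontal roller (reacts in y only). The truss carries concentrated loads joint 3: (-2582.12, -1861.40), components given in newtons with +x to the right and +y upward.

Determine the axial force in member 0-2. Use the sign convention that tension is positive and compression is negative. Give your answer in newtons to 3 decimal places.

-1909.067

N=4 nodes, M=5 members, R=3 reactions → 2N=8, M+R=8
member 0 (0-1): L=4.3416, (cx,cy)=(0.4915,0.8709)
member 1 (0-2): L=4.1860, (cx,cy)=(1.0000,0.0000)
member 2 (1-2): L=4.3019, (cx,cy)=(0.4770,-0.8789)
member 3 (1-3): L=3.9935, (cx,cy)=(0.9931,-0.1172)
member 4 (2-3): L=3.8261, (cx,cy)=(0.5002,0.8659)
solve A·x = −loads:
  F[0-1] = -1369.3354 N (compression)
  F[0-2] = -1909.0666 N (compression)
  F[1-2] = +1546.1967 N (tension)
  F[1-3] = -1420.3676 N (compression)
  F[2-3] = -2341.9418 N (compression)
  Rx@0 = +2582.1200 N
  Ry@0 = +1192.5093 N
  Ry@2 = +668.8907 N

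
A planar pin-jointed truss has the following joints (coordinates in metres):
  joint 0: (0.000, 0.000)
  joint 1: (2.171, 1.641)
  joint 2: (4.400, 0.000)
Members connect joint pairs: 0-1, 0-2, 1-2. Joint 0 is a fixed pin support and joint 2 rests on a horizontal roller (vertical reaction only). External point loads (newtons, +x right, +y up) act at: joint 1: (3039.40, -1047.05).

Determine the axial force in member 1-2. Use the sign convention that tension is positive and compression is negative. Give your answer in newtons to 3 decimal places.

-2783.397

N=3 nodes, M=3 members, R=3 reactions → 2N=6, M+R=6
member 0 (0-1): L=2.7214, (cx,cy)=(0.7977,0.6030)
member 1 (0-2): L=4.4000, (cx,cy)=(1.0000,0.0000)
member 2 (1-2): L=2.7679, (cx,cy)=(0.8053,-0.5929)
solve A·x = −loads:
  F[0-1] = +1000.2285 N (tension)
  F[0-2] = +2241.4721 N (tension)
  F[1-2] = -2783.3968 N (compression)
  Rx@0 = -3039.4000 N
  Ry@0 = -603.1320 N
  Ry@2 = +1650.1820 N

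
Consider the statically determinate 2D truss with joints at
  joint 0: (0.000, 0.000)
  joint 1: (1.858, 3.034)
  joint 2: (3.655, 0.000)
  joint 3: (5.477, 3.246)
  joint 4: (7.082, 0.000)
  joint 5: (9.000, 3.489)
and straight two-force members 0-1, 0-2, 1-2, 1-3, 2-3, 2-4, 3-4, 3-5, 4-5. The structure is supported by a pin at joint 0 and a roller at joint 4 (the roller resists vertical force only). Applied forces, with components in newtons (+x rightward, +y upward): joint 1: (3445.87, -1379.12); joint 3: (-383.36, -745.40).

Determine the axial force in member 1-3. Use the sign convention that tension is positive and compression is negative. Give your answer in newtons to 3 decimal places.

-2411.923

N=6 nodes, M=9 members, R=3 reactions → 2N=12, M+R=12
member 0 (0-1): L=3.5577, (cx,cy)=(0.5222,0.8528)
member 1 (0-2): L=3.6550, (cx,cy)=(1.0000,0.0000)
member 2 (1-2): L=3.5262, (cx,cy)=(0.5096,-0.8604)
member 3 (1-3): L=3.6252, (cx,cy)=(0.9983,0.0585)
member 4 (2-3): L=3.7224, (cx,cy)=(0.4895,0.8720)
member 5 (2-4): L=3.4270, (cx,cy)=(1.0000,0.0000)
member 6 (3-4): L=3.6211, (cx,cy)=(0.4432,-0.8964)
member 7 (3-5): L=3.5314, (cx,cy)=(0.9976,0.0688)
member 8 (4-5): L=3.9814, (cx,cy)=(0.4817,0.8763)
solve A·x = −loads:
  F[0-1] = +134.0333 N (tension)
  F[0-2] = +2992.5117 N (tension)
  F[1-2] = -1899.6492 N (compression)
  F[1-3] = -2411.9229 N (compression)
  F[2-3] = +1874.3502 N (tension)
  F[2-4] = +1106.9965 N (tension)
  F[3-4] = -2497.5527 N (compression)
  F[3-5] = +0.0000 N (tension)
  F[4-5] = -0.0000 N (compression)
  Rx@0 = -3062.5100 N
  Ry@0 = -114.3029 N
  Ry@4 = +2238.8229 N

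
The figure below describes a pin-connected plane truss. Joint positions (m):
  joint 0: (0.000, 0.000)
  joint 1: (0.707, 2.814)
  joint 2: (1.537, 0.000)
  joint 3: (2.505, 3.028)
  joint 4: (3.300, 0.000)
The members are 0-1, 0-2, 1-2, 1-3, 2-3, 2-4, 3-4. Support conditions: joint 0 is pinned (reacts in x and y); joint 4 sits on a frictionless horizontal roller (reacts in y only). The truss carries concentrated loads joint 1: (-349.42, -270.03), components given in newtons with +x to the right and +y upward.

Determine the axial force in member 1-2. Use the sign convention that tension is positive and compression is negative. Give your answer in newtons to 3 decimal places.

268.369

N=5 nodes, M=7 members, R=3 reactions → 2N=10, M+R=10
member 0 (0-1): L=2.9015, (cx,cy)=(0.2437,0.9699)
member 1 (0-2): L=1.5370, (cx,cy)=(1.0000,0.0000)
member 2 (1-2): L=2.9339, (cx,cy)=(0.2829,-0.9591)
member 3 (1-3): L=1.8107, (cx,cy)=(0.9930,0.1182)
member 4 (2-3): L=3.1790, (cx,cy)=(0.3045,0.9525)
member 5 (2-4): L=1.7630, (cx,cy)=(1.0000,0.0000)
member 6 (3-4): L=3.1306, (cx,cy)=(0.2539,-0.9672)
solve A·x = −loads:
  F[0-1] = -525.9925 N (compression)
  F[0-2] = -221.2510 N (compression)
  F[1-2] = +268.3686 N (tension)
  F[1-3] = +146.3541 N (tension)
  F[2-3] = -270.2384 N (compression)
  F[2-4] = -63.0403 N (compression)
  F[3-4] = +248.2458 N (tension)
  Rx@0 = +349.4200 N
  Ry@0 = +510.1381 N
  Ry@4 = -240.1081 N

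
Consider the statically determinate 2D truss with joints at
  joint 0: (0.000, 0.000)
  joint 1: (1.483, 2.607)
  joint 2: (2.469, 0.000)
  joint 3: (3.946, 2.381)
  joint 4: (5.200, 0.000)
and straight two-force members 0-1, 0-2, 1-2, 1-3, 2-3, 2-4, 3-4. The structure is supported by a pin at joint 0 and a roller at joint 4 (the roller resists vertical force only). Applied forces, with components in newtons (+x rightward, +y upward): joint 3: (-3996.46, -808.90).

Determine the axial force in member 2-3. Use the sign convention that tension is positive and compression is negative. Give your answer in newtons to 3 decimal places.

-2597.486

N=5 nodes, M=7 members, R=3 reactions → 2N=10, M+R=10
member 0 (0-1): L=2.9993, (cx,cy)=(0.4945,0.8692)
member 1 (0-2): L=2.4690, (cx,cy)=(1.0000,0.0000)
member 2 (1-2): L=2.7872, (cx,cy)=(0.3538,-0.9353)
member 3 (1-3): L=2.4733, (cx,cy)=(0.9958,-0.0914)
member 4 (2-3): L=2.8019, (cx,cy)=(0.5271,0.8498)
member 5 (2-4): L=2.7310, (cx,cy)=(1.0000,0.0000)
member 6 (3-4): L=2.6910, (cx,cy)=(0.4660,-0.8848)
solve A·x = −loads:
  F[0-1] = -2329.6978 N (compression)
  F[0-2] = -2844.5400 N (compression)
  F[1-2] = +2359.8822 N (tension)
  F[1-3] = -1995.0896 N (compression)
  F[2-3] = -2597.4861 N (compression)
  F[2-4] = -640.4758 N (compression)
  F[3-4] = +1374.4368 N (tension)
  Rx@0 = +3996.4600 N
  Ry@0 = +2024.9869 N
  Ry@4 = -1216.0869 N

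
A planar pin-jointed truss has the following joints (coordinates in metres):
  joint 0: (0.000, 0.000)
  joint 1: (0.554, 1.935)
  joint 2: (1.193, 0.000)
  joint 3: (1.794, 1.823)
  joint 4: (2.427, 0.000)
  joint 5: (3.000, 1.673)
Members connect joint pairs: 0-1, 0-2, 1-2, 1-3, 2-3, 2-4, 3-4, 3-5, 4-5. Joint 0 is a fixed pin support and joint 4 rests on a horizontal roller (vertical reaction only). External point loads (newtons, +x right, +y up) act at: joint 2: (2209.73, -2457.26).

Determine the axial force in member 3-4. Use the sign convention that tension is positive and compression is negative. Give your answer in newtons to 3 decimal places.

N=6 nodes, M=9 members, R=3 reactions → 2N=12, M+R=12
member 0 (0-1): L=2.0127, (cx,cy)=(0.2752,0.9614)
member 1 (0-2): L=1.1930, (cx,cy)=(1.0000,0.0000)
member 2 (1-2): L=2.0378, (cx,cy)=(0.3136,-0.9496)
member 3 (1-3): L=1.2450, (cx,cy)=(0.9959,-0.0900)
member 4 (2-3): L=1.9195, (cx,cy)=(0.3131,0.9497)
member 5 (2-4): L=1.2340, (cx,cy)=(1.0000,0.0000)
member 6 (3-4): L=1.9298, (cx,cy)=(0.3280,-0.9447)
member 7 (3-5): L=1.2153, (cx,cy)=(0.9924,-0.1234)
member 8 (4-5): L=1.7684, (cx,cy)=(0.3240,0.9460)
solve A·x = −loads:
  F[0-1] = -1299.5835 N (compression)
  F[0-2] = +2567.4352 N (tension)
  F[1-2] = +1391.2712 N (tension)
  F[1-3] = -797.2074 N (compression)
  F[2-3] = +1196.3109 N (tension)
  F[2-4] = +419.4100 N (tension)
  F[3-4] = -1278.6185 N (compression)
  F[3-5] = -0.0000 N (compression)
  F[4-5] = +0.0000 N (tension)
  Rx@0 = -2209.7300 N
  Ry@0 = +1249.3856 N
  Ry@4 = +1207.8744 N

-1278.619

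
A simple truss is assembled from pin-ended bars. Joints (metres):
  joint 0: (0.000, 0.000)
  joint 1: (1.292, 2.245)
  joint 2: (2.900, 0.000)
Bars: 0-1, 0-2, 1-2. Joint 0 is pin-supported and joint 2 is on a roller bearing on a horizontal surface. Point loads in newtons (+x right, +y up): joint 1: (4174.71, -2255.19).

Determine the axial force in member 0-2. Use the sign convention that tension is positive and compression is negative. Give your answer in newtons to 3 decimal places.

N=3 nodes, M=3 members, R=3 reactions → 2N=6, M+R=6
member 0 (0-1): L=2.5902, (cx,cy)=(0.4988,0.8667)
member 1 (0-2): L=2.9000, (cx,cy)=(1.0000,0.0000)
member 2 (1-2): L=2.7615, (cx,cy)=(0.5823,-0.8130)
solve A·x = −loads:
  F[0-1] = +2286.0217 N (tension)
  F[0-2] = +3034.4481 N (tension)
  F[1-2] = -5211.1457 N (compression)
  Rx@0 = -4174.7100 N
  Ry@0 = -1981.3374 N
  Ry@2 = +4236.5274 N

3034.448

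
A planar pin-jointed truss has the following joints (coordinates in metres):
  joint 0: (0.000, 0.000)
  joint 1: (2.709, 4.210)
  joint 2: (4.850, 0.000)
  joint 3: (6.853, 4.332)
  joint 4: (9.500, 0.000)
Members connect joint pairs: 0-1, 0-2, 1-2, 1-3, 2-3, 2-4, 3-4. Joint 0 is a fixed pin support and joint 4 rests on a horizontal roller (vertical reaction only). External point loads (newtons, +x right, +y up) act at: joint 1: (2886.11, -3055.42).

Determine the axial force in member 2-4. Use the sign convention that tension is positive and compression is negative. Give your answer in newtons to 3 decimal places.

N=5 nodes, M=7 members, R=3 reactions → 2N=10, M+R=10
member 0 (0-1): L=5.0063, (cx,cy)=(0.5411,0.8409)
member 1 (0-2): L=4.8500, (cx,cy)=(1.0000,0.0000)
member 2 (1-2): L=4.7231, (cx,cy)=(0.4533,-0.8914)
member 3 (1-3): L=4.1458, (cx,cy)=(0.9996,0.0294)
member 4 (2-3): L=4.7727, (cx,cy)=(0.4197,0.9077)
member 5 (2-4): L=4.6500, (cx,cy)=(1.0000,0.0000)
member 6 (3-4): L=5.0767, (cx,cy)=(0.5214,-0.8533)
solve A·x = −loads:
  F[0-1] = -1076.3376 N (compression)
  F[0-2] = +3468.5388 N (tension)
  F[1-2] = -2489.6505 N (compression)
  F[1-3] = -2340.9920 N (compression)
  F[2-3] = +2444.9046 N (tension)
  F[2-4] = +1313.8943 N (tension)
  F[3-4] = -2519.9247 N (compression)
  Rx@0 = -2886.1100 N
  Ry@0 = +905.1404 N
  Ry@4 = +2150.2796 N

1313.894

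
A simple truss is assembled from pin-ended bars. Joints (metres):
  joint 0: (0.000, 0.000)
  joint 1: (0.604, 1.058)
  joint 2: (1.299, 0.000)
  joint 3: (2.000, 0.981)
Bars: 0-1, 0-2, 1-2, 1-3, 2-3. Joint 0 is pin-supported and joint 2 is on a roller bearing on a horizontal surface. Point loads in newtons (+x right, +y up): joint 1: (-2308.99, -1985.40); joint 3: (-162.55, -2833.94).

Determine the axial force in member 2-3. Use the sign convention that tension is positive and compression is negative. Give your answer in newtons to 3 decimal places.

N=4 nodes, M=5 members, R=3 reactions → 2N=8, M+R=8
member 0 (0-1): L=1.2183, (cx,cy)=(0.4958,0.8684)
member 1 (0-2): L=1.2990, (cx,cy)=(1.0000,0.0000)
member 2 (1-2): L=1.2659, (cx,cy)=(0.5490,-0.8358)
member 3 (1-3): L=1.3981, (cx,cy)=(0.9985,-0.0551)
member 4 (2-3): L=1.2057, (cx,cy)=(0.5814,0.8136)
solve A·x = −loads:
  F[0-1] = -1769.0063 N (compression)
  F[0-2] = -1594.4927 N (compression)
  F[1-2] = -655.6024 N (compression)
  F[1-3] = +1794.6157 N (tension)
  F[2-3] = -3361.6417 N (compression)
  Rx@0 = +2471.5400 N
  Ry@0 = +1536.2849 N
  Ry@2 = +3283.0551 N

-3361.642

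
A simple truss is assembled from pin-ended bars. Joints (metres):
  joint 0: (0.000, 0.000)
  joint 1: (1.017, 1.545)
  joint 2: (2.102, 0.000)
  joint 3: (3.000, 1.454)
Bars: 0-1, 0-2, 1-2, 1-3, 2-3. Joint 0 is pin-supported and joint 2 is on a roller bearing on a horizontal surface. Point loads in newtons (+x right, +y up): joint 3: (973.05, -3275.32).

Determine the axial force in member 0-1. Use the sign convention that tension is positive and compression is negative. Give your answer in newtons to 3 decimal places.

N=4 nodes, M=5 members, R=3 reactions → 2N=8, M+R=8
member 0 (0-1): L=1.8497, (cx,cy)=(0.5498,0.8353)
member 1 (0-2): L=2.1020, (cx,cy)=(1.0000,0.0000)
member 2 (1-2): L=1.8879, (cx,cy)=(0.5747,-0.8184)
member 3 (1-3): L=1.9851, (cx,cy)=(0.9989,-0.0458)
member 4 (2-3): L=1.7090, (cx,cy)=(0.5255,0.8508)
solve A·x = −loads:
  F[0-1] = +2481.0090 N (tension)
  F[0-2] = -391.0708 N (compression)
  F[1-2] = -2695.6720 N (compression)
  F[1-3] = +2916.4054 N (tension)
  F[2-3] = -3692.4979 N (compression)
  Rx@0 = -973.0500 N
  Ry@0 = -2072.3369 N
  Ry@2 = +5347.6569 N

2481.009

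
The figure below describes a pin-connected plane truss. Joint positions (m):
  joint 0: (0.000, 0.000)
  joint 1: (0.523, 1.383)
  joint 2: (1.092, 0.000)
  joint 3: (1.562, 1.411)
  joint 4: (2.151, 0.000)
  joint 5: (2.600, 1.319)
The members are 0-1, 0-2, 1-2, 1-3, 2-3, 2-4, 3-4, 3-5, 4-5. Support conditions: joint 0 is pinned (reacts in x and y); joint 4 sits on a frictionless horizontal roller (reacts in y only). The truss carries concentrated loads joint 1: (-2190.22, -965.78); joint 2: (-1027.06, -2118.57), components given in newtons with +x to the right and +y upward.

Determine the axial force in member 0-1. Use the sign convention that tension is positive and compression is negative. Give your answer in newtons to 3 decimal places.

N=6 nodes, M=9 members, R=3 reactions → 2N=12, M+R=12
member 0 (0-1): L=1.4786, (cx,cy)=(0.3537,0.9354)
member 1 (0-2): L=1.0920, (cx,cy)=(1.0000,0.0000)
member 2 (1-2): L=1.4955, (cx,cy)=(0.3805,-0.9248)
member 3 (1-3): L=1.0394, (cx,cy)=(0.9996,0.0269)
member 4 (2-3): L=1.4872, (cx,cy)=(0.3160,0.9488)
member 5 (2-4): L=1.0590, (cx,cy)=(1.0000,0.0000)
member 6 (3-4): L=1.5290, (cx,cy)=(0.3852,-0.9228)
member 7 (3-5): L=1.0421, (cx,cy)=(0.9961,-0.0883)
member 8 (4-5): L=1.3933, (cx,cy)=(0.3223,0.9467)
solve A·x = −loads:
  F[0-1] = -3402.1475 N (compression)
  F[0-2] = -2013.8853 N (compression)
  F[1-2] = +2398.8453 N (tension)
  F[1-3] = +74.1378 N (tension)
  F[2-3] = -105.2493 N (compression)
  F[2-4] = -40.8494 N (compression)
  F[3-4] = +106.0419 N (tension)
  F[3-5] = -0.0000 N (compression)
  F[4-5] = +0.0000 N (tension)
  Rx@0 = +3217.2800 N
  Ry@0 = +3182.2081 N
  Ry@4 = -97.8581 N

-3402.147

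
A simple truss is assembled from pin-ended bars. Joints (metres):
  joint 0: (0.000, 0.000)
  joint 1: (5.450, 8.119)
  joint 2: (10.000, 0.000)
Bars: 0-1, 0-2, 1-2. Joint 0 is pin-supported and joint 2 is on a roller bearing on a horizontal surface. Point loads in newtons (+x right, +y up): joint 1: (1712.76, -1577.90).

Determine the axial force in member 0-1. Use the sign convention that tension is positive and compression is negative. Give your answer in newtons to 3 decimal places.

810.139

N=3 nodes, M=3 members, R=3 reactions → 2N=6, M+R=6
member 0 (0-1): L=9.7786, (cx,cy)=(0.5573,0.8303)
member 1 (0-2): L=10.0000, (cx,cy)=(1.0000,0.0000)
member 2 (1-2): L=9.3070, (cx,cy)=(0.4889,-0.8724)
solve A·x = −loads:
  F[0-1] = +810.1389 N (tension)
  F[0-2] = +1261.2368 N (tension)
  F[1-2] = -2579.8590 N (compression)
  Rx@0 = -1712.7600 N
  Ry@0 = -672.6453 N
  Ry@2 = +2250.5453 N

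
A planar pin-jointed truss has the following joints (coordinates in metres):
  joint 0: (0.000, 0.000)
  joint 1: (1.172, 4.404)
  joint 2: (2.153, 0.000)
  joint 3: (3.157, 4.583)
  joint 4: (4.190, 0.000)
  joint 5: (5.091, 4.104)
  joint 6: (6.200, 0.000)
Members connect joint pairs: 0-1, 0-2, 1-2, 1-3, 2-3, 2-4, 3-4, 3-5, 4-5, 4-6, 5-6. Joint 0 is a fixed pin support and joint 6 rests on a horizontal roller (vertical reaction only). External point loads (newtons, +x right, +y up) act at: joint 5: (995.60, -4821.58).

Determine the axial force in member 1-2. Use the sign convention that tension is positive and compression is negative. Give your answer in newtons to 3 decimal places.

N=7 nodes, M=11 members, R=3 reactions → 2N=14, M+R=14
member 0 (0-1): L=4.5573, (cx,cy)=(0.2572,0.9664)
member 1 (0-2): L=2.1530, (cx,cy)=(1.0000,0.0000)
member 2 (1-2): L=4.5119, (cx,cy)=(0.2174,-0.9761)
member 3 (1-3): L=1.9931, (cx,cy)=(0.9960,0.0898)
member 4 (2-3): L=4.6917, (cx,cy)=(0.2140,0.9768)
member 5 (2-4): L=2.0370, (cx,cy)=(1.0000,0.0000)
member 6 (3-4): L=4.6980, (cx,cy)=(0.2199,-0.9755)
member 7 (3-5): L=1.9924, (cx,cy)=(0.9707,-0.2404)
member 8 (4-5): L=4.2017, (cx,cy)=(0.2144,0.9767)
member 9 (4-6): L=2.0100, (cx,cy)=(1.0000,0.0000)
member 10 (5-6): L=4.2512, (cx,cy)=(0.2609,-0.9654)
solve A·x = −loads:
  F[0-1] = -210.4976 N (compression)
  F[0-2] = +1049.7339 N (tension)
  F[1-2] = +199.3967 N (tension)
  F[1-3] = -97.8829 N (compression)
  F[2-3] = -199.2422 N (compression)
  F[2-4] = +1135.7243 N (tension)
  F[3-4] = +258.5291 N (tension)
  F[3-5] = -202.9215 N (compression)
  F[4-5] = -258.2083 N (compression)
  F[4-6] = +1247.9391 N (tension)
  F[5-6] = -4783.8034 N (compression)
  Rx@0 = -995.6000 N
  Ry@0 = +203.4177 N
  Ry@6 = +4618.1623 N

199.397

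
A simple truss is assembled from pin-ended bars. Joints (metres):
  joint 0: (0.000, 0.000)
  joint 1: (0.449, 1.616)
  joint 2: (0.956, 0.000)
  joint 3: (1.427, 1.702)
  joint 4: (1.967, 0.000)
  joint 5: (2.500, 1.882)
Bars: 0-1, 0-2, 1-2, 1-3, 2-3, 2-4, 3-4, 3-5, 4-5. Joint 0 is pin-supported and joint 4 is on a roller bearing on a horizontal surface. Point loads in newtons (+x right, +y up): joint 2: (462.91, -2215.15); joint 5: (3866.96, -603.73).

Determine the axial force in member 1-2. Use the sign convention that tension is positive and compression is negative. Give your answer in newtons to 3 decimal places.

N=6 nodes, M=9 members, R=3 reactions → 2N=12, M+R=12
member 0 (0-1): L=1.6772, (cx,cy)=(0.2677,0.9635)
member 1 (0-2): L=0.9560, (cx,cy)=(1.0000,0.0000)
member 2 (1-2): L=1.6937, (cx,cy)=(0.2994,-0.9541)
member 3 (1-3): L=0.9818, (cx,cy)=(0.9962,0.0876)
member 4 (2-3): L=1.7660, (cx,cy)=(0.2667,0.9638)
member 5 (2-4): L=1.0110, (cx,cy)=(1.0000,0.0000)
member 6 (3-4): L=1.7856, (cx,cy)=(0.3024,-0.9532)
member 7 (3-5): L=1.0880, (cx,cy)=(0.9862,0.1654)
member 8 (4-5): L=1.9560, (cx,cy)=(0.2725,0.9622)
solve A·x = −loads:
  F[0-1] = +2828.1305 N (tension)
  F[0-2] = +3572.7643 N (tension)
  F[1-2] = -2711.2914 N (compression)
  F[1-3] = +1574.7859 N (tension)
  F[2-3] = +4982.5944 N (tension)
  F[2-4] = +969.3240 N (tension)
  F[3-4] = -4436.6309 N (compression)
  F[3-5] = +4298.5882 N (tension)
  F[4-5] = -1366.6134 N (compression)
  Rx@0 = -4329.8700 N
  Ry@0 = -2724.9060 N
  Ry@4 = +5543.7860 N

-2711.291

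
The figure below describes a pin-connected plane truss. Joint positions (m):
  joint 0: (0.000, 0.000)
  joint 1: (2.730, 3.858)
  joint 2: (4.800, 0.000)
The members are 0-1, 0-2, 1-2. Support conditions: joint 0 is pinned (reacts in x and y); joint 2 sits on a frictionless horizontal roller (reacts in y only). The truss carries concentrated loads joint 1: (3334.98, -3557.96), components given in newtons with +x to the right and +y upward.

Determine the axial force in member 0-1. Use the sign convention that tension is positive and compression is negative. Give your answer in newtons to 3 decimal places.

1404.045

N=3 nodes, M=3 members, R=3 reactions → 2N=6, M+R=6
member 0 (0-1): L=4.7262, (cx,cy)=(0.5776,0.8163)
member 1 (0-2): L=4.8000, (cx,cy)=(1.0000,0.0000)
member 2 (1-2): L=4.3782, (cx,cy)=(0.4728,-0.8812)
solve A·x = −loads:
  F[0-1] = +1404.0445 N (tension)
  F[0-2] = +2523.9620 N (tension)
  F[1-2] = -5338.4223 N (compression)
  Rx@0 = -3334.9800 N
  Ry@0 = -1146.1199 N
  Ry@2 = +4704.0799 N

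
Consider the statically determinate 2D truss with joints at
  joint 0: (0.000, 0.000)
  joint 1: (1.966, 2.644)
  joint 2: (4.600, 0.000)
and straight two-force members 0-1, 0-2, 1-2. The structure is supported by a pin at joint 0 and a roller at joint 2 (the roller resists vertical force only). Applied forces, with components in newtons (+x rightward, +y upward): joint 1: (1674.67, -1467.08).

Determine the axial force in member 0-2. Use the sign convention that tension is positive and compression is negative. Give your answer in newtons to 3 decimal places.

N=3 nodes, M=3 members, R=3 reactions → 2N=6, M+R=6
member 0 (0-1): L=3.2948, (cx,cy)=(0.5967,0.8025)
member 1 (0-2): L=4.6000, (cx,cy)=(1.0000,0.0000)
member 2 (1-2): L=3.7321, (cx,cy)=(0.7058,-0.7084)
solve A·x = −loads:
  F[0-1] = +152.6642 N (tension)
  F[0-2] = +1583.5764 N (tension)
  F[1-2] = -2243.7704 N (compression)
  Rx@0 = -1674.6700 N
  Ry@0 = -122.5084 N
  Ry@2 = +1589.5884 N

1583.576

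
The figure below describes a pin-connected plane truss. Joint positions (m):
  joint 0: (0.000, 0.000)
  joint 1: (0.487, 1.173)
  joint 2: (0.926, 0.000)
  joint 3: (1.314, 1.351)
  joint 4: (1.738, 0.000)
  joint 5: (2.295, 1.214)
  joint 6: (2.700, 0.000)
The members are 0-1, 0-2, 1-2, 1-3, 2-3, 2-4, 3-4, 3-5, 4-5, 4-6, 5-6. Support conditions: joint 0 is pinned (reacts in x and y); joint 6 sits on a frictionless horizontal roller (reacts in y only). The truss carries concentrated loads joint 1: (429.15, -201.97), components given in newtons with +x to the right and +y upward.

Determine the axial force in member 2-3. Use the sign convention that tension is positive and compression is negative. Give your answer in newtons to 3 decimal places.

301.734

N=7 nodes, M=11 members, R=3 reactions → 2N=14, M+R=14
member 0 (0-1): L=1.2701, (cx,cy)=(0.3834,0.9236)
member 1 (0-2): L=0.9260, (cx,cy)=(1.0000,0.0000)
member 2 (1-2): L=1.2525, (cx,cy)=(0.3505,-0.9366)
member 3 (1-3): L=0.8459, (cx,cy)=(0.9776,0.2104)
member 4 (2-3): L=1.4056, (cx,cy)=(0.2760,0.9611)
member 5 (2-4): L=0.8120, (cx,cy)=(1.0000,0.0000)
member 6 (3-4): L=1.4160, (cx,cy)=(0.2994,-0.9541)
member 7 (3-5): L=0.9905, (cx,cy)=(0.9904,-0.1383)
member 8 (4-5): L=1.3357, (cx,cy)=(0.4170,0.9089)
member 9 (4-6): L=0.9620, (cx,cy)=(1.0000,0.0000)
member 10 (5-6): L=1.2798, (cx,cy)=(0.3165,-0.9486)
solve A·x = −loads:
  F[0-1] = +22.6310 N (tension)
  F[0-2] = +420.4723 N (tension)
  F[1-2] = -309.6557 N (compression)
  F[1-3] = -319.0783 N (compression)
  F[2-3] = +301.7339 N (tension)
  F[2-4] = +228.6451 N (tension)
  F[3-4] = -209.2961 N (compression)
  F[3-5] = -167.5840 N (compression)
  F[4-5] = +219.7081 N (tension)
  F[4-6] = +74.3516 N (tension)
  F[5-6] = -234.9463 N (compression)
  Rx@0 = -429.1500 N
  Ry@0 = -20.9012 N
  Ry@6 = +222.8712 N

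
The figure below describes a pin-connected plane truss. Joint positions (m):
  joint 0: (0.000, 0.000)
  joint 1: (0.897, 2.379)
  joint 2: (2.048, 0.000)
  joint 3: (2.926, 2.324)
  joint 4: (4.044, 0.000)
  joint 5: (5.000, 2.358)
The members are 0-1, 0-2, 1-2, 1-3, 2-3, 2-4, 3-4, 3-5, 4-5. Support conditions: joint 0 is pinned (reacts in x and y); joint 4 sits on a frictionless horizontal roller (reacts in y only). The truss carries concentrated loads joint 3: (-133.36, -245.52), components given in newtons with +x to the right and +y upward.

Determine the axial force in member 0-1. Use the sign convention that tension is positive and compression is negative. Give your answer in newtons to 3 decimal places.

N=6 nodes, M=9 members, R=3 reactions → 2N=12, M+R=12
member 0 (0-1): L=2.5425, (cx,cy)=(0.3528,0.9357)
member 1 (0-2): L=2.0480, (cx,cy)=(1.0000,0.0000)
member 2 (1-2): L=2.6428, (cx,cy)=(0.4355,-0.9002)
member 3 (1-3): L=2.0297, (cx,cy)=(0.9996,-0.0271)
member 4 (2-3): L=2.4843, (cx,cy)=(0.3534,0.9355)
member 5 (2-4): L=1.9960, (cx,cy)=(1.0000,0.0000)
member 6 (3-4): L=2.5789, (cx,cy)=(0.4335,-0.9011)
member 7 (3-5): L=2.0743, (cx,cy)=(0.9999,0.0164)
member 8 (4-5): L=2.5444, (cx,cy)=(0.3757,0.9267)
solve A·x = −loads:
  F[0-1] = -154.4467 N (compression)
  F[0-2] = -78.8706 N (compression)
  F[1-2] = +164.3368 N (tension)
  F[1-3] = -126.1079 N (compression)
  F[2-3] = -158.1377 N (compression)
  F[2-4] = +48.5900 N (tension)
  F[3-4] = -112.0845 N (compression)
  F[3-5] = -0.0000 N (compression)
  F[4-5] = +0.0000 N (tension)
  Rx@0 = +133.3600 N
  Ry@0 = +144.5153 N
  Ry@4 = +101.0047 N

-154.447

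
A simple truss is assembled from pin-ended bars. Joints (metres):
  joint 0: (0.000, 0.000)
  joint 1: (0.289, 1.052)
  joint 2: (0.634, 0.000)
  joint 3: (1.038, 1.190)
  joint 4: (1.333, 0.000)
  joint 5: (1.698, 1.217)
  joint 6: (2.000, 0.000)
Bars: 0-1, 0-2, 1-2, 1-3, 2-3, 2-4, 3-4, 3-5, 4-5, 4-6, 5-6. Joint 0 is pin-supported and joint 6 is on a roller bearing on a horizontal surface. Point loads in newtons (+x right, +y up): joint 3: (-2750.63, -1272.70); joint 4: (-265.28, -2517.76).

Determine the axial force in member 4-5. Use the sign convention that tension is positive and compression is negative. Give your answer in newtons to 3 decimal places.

749.522

N=7 nodes, M=11 members, R=3 reactions → 2N=14, M+R=14
member 0 (0-1): L=1.0910, (cx,cy)=(0.2649,0.9643)
member 1 (0-2): L=0.6340, (cx,cy)=(1.0000,0.0000)
member 2 (1-2): L=1.1071, (cx,cy)=(0.3116,-0.9502)
member 3 (1-3): L=0.7616, (cx,cy)=(0.9834,0.1812)
member 4 (2-3): L=1.2567, (cx,cy)=(0.3215,0.9469)
member 5 (2-4): L=0.6990, (cx,cy)=(1.0000,0.0000)
member 6 (3-4): L=1.2260, (cx,cy)=(0.2406,-0.9706)
member 7 (3-5): L=0.6606, (cx,cy)=(0.9992,0.0409)
member 8 (4-5): L=1.2706, (cx,cy)=(0.2873,0.9578)
member 9 (4-6): L=0.6670, (cx,cy)=(1.0000,0.0000)
member 10 (5-6): L=1.2539, (cx,cy)=(0.2408,-0.9706)
solve A·x = −loads:
  F[0-1] = -3202.8875 N (compression)
  F[0-2] = -2167.4625 N (compression)
  F[1-2] = +2909.9646 N (tension)
  F[1-3] = -1784.7870 N (compression)
  F[2-3] = -2920.0734 N (compression)
  F[2-4] = -321.9367 N (compression)
  F[3-4] = +1854.3105 N (tension)
  F[3-5] = -389.8459 N (compression)
  F[4-5] = +749.5223 N (tension)
  F[4-6] = +174.2005 N (tension)
  F[5-6] = -723.2846 N (compression)
  Rx@0 = +3015.9100 N
  Ry@0 = +3088.4665 N
  Ry@6 = +701.9935 N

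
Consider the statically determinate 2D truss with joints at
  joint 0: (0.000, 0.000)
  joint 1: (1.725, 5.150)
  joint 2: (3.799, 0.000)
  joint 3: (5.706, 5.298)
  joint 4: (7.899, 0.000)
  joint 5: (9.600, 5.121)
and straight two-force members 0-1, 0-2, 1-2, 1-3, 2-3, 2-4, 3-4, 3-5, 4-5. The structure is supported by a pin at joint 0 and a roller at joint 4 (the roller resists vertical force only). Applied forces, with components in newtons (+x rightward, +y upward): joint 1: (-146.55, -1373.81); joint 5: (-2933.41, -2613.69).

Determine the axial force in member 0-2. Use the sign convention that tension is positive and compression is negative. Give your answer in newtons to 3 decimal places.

N=6 nodes, M=9 members, R=3 reactions → 2N=12, M+R=12
member 0 (0-1): L=5.4312, (cx,cy)=(0.3176,0.9482)
member 1 (0-2): L=3.7990, (cx,cy)=(1.0000,0.0000)
member 2 (1-2): L=5.5519, (cx,cy)=(0.3736,-0.9276)
member 3 (1-3): L=3.9838, (cx,cy)=(0.9993,0.0372)
member 4 (2-3): L=5.6308, (cx,cy)=(0.3387,0.9409)
member 5 (2-4): L=4.1000, (cx,cy)=(1.0000,0.0000)
member 6 (3-4): L=5.7339, (cx,cy)=(0.3825,-0.9240)
member 7 (3-5): L=3.8980, (cx,cy)=(0.9990,-0.0454)
member 8 (4-5): L=5.3961, (cx,cy)=(0.3152,0.9490)
solve A·x = −loads:
  F[0-1] = -2645.2239 N (compression)
  F[0-2] = -2239.8148 N (compression)
  F[1-2] = +1177.5601 N (tension)
  F[1-3] = -1134.2716 N (compression)
  F[2-3] = -1160.9166 N (compression)
  F[2-4] = -1406.7474 N (compression)
  F[3-4] = +1327.8839 N (tension)
  F[3-5] = -2036.6252 N (compression)
  F[4-5] = -2851.5509 N (compression)
  Rx@0 = +3079.9600 N
  Ry@0 = +2508.2594 N
  Ry@4 = +1479.2406 N

-2239.815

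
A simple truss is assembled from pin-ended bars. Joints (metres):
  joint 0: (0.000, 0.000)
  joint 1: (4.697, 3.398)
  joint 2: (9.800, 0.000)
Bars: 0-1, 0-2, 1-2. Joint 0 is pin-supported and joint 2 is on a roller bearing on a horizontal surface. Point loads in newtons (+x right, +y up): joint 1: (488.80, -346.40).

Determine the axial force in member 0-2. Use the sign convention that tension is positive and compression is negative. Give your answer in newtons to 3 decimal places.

N=3 nodes, M=3 members, R=3 reactions → 2N=6, M+R=6
member 0 (0-1): L=5.7973, (cx,cy)=(0.8102,0.5861)
member 1 (0-2): L=9.8000, (cx,cy)=(1.0000,0.0000)
member 2 (1-2): L=6.1308, (cx,cy)=(0.8324,-0.5542)
solve A·x = −loads:
  F[0-1] = -18.5818 N (compression)
  F[0-2] = +503.8552 N (tension)
  F[1-2] = -605.3395 N (compression)
  Rx@0 = -488.8000 N
  Ry@0 = +10.8915 N
  Ry@2 = +335.5085 N

503.855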